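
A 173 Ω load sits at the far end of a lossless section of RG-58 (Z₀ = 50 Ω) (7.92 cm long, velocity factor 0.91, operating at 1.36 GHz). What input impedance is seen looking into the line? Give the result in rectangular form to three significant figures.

Z_in ≈ 33.6 + j51.6 Ω

λ = v/f = 0.91·c / 1.36 GHz = 0.201 m
βl = 2π·l/λ = 2π × 0.395 = 142°
tan(βl) = tan(142°) = -0.78
Z_in = Z_0·(Z_L + jZ_0·tanβl)/(Z_0 + jZ_L·tanβl)
     = 50·(173 − j39)/(50 − j135)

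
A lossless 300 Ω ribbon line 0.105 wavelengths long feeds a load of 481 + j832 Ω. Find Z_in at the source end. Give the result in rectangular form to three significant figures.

βl = 2π × 0.105 = 37.8°
tan(βl) = tan(37.8°) = 0.776
Z_in = Z_0·(Z_L + jZ_0·tanβl)/(Z_0 + jZ_L·tanβl)
     = 300·(481 + j1060)/(-345 + j373)

Z_in ≈ 268 − j635 Ω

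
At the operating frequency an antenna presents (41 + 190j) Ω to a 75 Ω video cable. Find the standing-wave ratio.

VSWR ≈ 14

Γ = (Z_L − Z_0)/(Z_L + Z_0) = (-34 + j190)/(116 + j190)
|Γ| = 193/223 = 0.867
VSWR = (1 + |Γ|)/(1 − |Γ|) = 1.87/0.133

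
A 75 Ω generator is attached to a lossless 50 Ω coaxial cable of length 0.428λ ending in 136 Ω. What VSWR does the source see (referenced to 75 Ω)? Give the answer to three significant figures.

VSWR ≈ 2.31

βl = 2π × 0.428 = 154°
tan(βl) = -0.486
Z_in = Z_0·(Z_L + jZ_0·tanβl)/(Z_0 + jZ_L·tanβl) = 61.2 + j56.6 Ω
Γ_s = (Z_in − Z_s)/(Z_in + Z_s) = (-13.8 + j56.6)/(136 + j56.6), |Γ_s| = 0.395
VSWR = (1 + |Γ_s|)/(1 − |Γ_s|)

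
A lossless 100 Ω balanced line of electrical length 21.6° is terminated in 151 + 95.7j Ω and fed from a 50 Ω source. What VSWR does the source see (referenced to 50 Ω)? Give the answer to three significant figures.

VSWR ≈ 4.71

tan(βl) = 0.396
Z_in = Z_0·(Z_L + jZ_0·tanβl)/(Z_0 + jZ_L·tanβl) = 235 − j8.4 Ω
Γ_s = (Z_in − Z_s)/(Z_in + Z_s) = (185 − j8.4)/(285 − j8.4), |Γ_s| = 0.65
VSWR = (1 + |Γ_s|)/(1 − |Γ_s|)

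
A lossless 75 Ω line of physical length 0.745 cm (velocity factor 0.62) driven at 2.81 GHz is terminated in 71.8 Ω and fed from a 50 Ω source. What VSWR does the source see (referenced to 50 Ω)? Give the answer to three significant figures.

VSWR ≈ 1.49

λ = v/f = 0.62·c / 2.81 GHz = 0.0662 m
βl = 2π·l/λ = 2π × 0.113 = 40.5°
tan(βl) = 0.855
Z_in = Z_0·(Z_L + jZ_0·tanβl)/(Z_0 + jZ_L·tanβl) = 74.4 + j3.21 Ω
Γ_s = (Z_in − Z_s)/(Z_in + Z_s) = (24.4 + j3.21)/(124 + j3.21), |Γ_s| = 0.198
VSWR = (1 + |Γ_s|)/(1 − |Γ_s|)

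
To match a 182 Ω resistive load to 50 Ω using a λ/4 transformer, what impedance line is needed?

Z_qwt ≈ 95.4 Ω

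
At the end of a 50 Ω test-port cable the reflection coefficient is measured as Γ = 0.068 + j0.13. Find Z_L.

Z_L ≈ 55.2 + j14.7 Ω

Z_L = Z_0·(1 + Γ)/(1 − Γ) = 50·(1.07 + j0.13)/(0.932 − j0.13)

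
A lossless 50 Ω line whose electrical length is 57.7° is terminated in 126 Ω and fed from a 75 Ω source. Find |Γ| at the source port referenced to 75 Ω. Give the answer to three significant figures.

|Γ| ≈ 0.527

tan(βl) = 1.58
Z_in = Z_0·(Z_L + jZ_0·tanβl)/(Z_0 + jZ_L·tanβl) = 26.1 − j25.1 Ω
Γ_s = (Z_in − Z_s)/(Z_in + Z_s) = (-48.9 − j25.1)/(101 − j25.1), |Γ_s| = 0.527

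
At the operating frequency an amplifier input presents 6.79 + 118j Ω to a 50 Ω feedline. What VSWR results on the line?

Γ = (Z_L − Z_0)/(Z_L + Z_0) = (-43.21 + j118)/(56.79 + j118)
|Γ| = 126/131 = 0.96
VSWR = (1 + |Γ|)/(1 − |Γ|) = 1.96/0.0404

VSWR ≈ 48.5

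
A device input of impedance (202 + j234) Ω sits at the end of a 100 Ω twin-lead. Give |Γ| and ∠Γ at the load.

Γ ≈ 0.668 ∠ 28.7°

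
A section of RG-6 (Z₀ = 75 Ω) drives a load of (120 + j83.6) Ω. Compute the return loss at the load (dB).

Γ = (45 + j83.6)/(195 + j83.6), |Γ| = 0.447
RL = −20·log₁₀|Γ| = −20·log₁₀(0.447)

RL ≈ 6.98 dB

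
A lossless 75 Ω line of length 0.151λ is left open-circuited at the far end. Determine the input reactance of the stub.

X_in ≈ -53.8 Ω (capacitive)

βl = 2π × 0.151 = 54.4°
tan(βl) = 1.39
For an open-circuited stub, Z_in = −jZ_0·cot(βl) = −jZ_0/tan(βl)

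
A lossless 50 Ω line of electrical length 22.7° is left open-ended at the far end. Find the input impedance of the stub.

Z_in ≈ −j120 Ω

tan(βl) = 0.418
For an open-ended stub, Z_in = −jZ_0·cot(βl) = −jZ_0/tan(βl)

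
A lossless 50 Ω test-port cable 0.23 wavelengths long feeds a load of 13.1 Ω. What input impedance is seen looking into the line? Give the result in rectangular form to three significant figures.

βl = 2π × 0.23 = 82.8°
tan(βl) = tan(82.8°) = 7.92
Z_in = Z_0·(Z_L + jZ_0·tanβl)/(Z_0 + jZ_L·tanβl)
     = 50·(13.1 + j396)/(50 + j104)

Z_in ≈ 157 + j69.5 Ω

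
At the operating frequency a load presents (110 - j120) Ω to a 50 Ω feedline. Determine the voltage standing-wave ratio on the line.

Γ = (Z_L − Z_0)/(Z_L + Z_0) = (60 − j120)/(160 − j120)
|Γ| = 134/200 = 0.671
VSWR = (1 + |Γ|)/(1 − |Γ|) = 1.67/0.329

VSWR ≈ 5.08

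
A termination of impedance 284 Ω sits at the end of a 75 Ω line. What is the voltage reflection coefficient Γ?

Γ = 0.582

Γ = (Z_L − Z_0)/(Z_L + Z_0) = (284 − 75)/(284 + 75) = 209/359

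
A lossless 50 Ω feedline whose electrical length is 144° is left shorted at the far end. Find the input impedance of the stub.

Z_in ≈ −j36.3 Ω

tan(βl) = -0.727
For a shorted stub, Z_in = jZ_0·tan(βl)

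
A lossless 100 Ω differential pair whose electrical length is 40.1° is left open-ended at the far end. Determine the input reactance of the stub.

tan(βl) = 0.842
For an open-ended stub, Z_in = −jZ_0·cot(βl) = −jZ_0/tan(βl)

X_in ≈ -119 Ω (capacitive)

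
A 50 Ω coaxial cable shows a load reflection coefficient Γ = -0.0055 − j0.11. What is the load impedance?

Z_L = Z_0·(1 + Γ)/(1 − Γ) = 50·(0.995 − j0.11)/(1.01 + j0.11)

Z_L ≈ 48.3 − j10.8 Ω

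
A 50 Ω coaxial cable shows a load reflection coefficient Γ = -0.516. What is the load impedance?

Z_L = Z_0·(1 + Γ)/(1 − Γ) = 50·(0.484)/(1.52)

Z_L ≈ 16 Ω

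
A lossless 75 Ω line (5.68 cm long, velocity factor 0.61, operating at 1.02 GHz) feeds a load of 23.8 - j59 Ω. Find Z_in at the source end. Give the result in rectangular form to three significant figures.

λ = v/f = 0.61·c / 1.02 GHz = 0.179 m
βl = 2π·l/λ = 2π × 0.317 = 114°
tan(βl) = tan(114°) = -2.25
Z_in = Z_0·(Z_L + jZ_0·tanβl)/(Z_0 + jZ_L·tanβl)
     = 75·(23.8 − j228)/(-57.7 − j53.5)

Z_in ≈ 131 + j174 Ω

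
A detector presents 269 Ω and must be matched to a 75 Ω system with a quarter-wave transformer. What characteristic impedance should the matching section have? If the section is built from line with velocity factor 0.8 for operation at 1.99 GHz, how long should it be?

Z_qwt ≈ 142 Ω; length ≈ 3.02 cm

Z_qwt = √(Z_0·R_L) = √(75 × 269) = √20180
λ = 0.8·c/f = 0.121 m, so l = λ/4 = 0.0302 m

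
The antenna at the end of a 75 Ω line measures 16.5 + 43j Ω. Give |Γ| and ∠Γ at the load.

Γ = (Z_L − Z_0)/(Z_L + Z_0) = (-58.5 + j43)/(91.5 + j43)
|Γ| = 72.6/101 = 0.718

Γ ≈ 0.718 ∠ 119°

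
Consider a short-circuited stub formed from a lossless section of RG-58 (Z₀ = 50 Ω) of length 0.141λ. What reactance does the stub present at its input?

X_in ≈ 61.2 Ω (inductive)

βl = 2π × 0.141 = 50.8°
tan(βl) = 1.22
For a short-circuited stub, Z_in = jZ_0·tan(βl)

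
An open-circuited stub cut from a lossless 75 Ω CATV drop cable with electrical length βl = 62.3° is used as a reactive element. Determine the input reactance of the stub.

tan(βl) = 1.9
For an open-circuited stub, Z_in = −jZ_0·cot(βl) = −jZ_0/tan(βl)

X_in ≈ -39.4 Ω (capacitive)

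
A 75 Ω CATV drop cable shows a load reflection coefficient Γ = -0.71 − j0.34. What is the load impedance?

Z_L ≈ 9.38 − j16.8 Ω

Z_L = Z_0·(1 + Γ)/(1 − Γ) = 75·(0.29 − j0.34)/(1.71 + j0.34)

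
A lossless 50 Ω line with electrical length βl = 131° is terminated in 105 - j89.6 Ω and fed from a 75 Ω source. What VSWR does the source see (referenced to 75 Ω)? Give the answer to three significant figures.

tan(βl) = -1.15
Z_in = Z_0·(Z_L + jZ_0·tanβl)/(Z_0 + jZ_L·tanβl) = 35 + j58.9 Ω
Γ_s = (Z_in − Z_s)/(Z_in + Z_s) = (-40 + j58.9)/(110 + j58.9), |Γ_s| = 0.57
VSWR = (1 + |Γ_s|)/(1 − |Γ_s|)

VSWR ≈ 3.65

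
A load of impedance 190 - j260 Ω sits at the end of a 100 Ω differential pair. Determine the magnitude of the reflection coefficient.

|Γ| ≈ 0.706

Γ = (Z_L − Z_0)/(Z_L + Z_0) = (90 − j260)/(290 − j260)
|Γ| = 275/389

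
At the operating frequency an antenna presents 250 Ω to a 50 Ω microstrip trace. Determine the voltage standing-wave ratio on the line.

For a purely resistive load, VSWR = R_L/Z_0 or Z_0/R_L (whichever > 1) = 250/50

VSWR ≈ 5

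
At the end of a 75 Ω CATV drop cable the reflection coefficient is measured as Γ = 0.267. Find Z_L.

Z_L = Z_0·(1 + Γ)/(1 − Γ) = 75·(1.27)/(0.733)

Z_L ≈ 130 Ω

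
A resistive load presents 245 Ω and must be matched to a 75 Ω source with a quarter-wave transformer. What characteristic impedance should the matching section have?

Z_qwt ≈ 136 Ω

Z_qwt = √(Z_0·R_L) = √(75 × 245) = √18380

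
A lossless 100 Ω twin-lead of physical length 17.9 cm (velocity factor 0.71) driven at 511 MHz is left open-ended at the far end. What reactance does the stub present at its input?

λ = v/f = 0.71·c / 511 MHz = 0.417 m
βl = 2π·l/λ = 2π × 0.429 = 155°
tan(βl) = -0.475
For an open-ended stub, Z_in = −jZ_0·cot(βl) = −jZ_0/tan(βl)

X_in ≈ 211 Ω (inductive)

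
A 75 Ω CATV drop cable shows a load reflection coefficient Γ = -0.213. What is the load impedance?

Z_L = Z_0·(1 + Γ)/(1 − Γ) = 75·(0.787)/(1.21)

Z_L ≈ 48.7 Ω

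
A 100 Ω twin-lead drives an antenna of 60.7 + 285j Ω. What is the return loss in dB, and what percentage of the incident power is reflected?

RL ≈ 1.12 dB; 77.3% of incident power reflected

Γ = (-39.3 + j285)/(160.7 + j285), |Γ| = 0.879
RL = −20·log₁₀(0.879) = 1.12 dB
P_refl/P_inc = |Γ|² = 0.773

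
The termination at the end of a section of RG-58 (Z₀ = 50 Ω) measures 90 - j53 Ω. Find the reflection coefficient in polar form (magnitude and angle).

Γ ≈ 0.444 ∠ -32.2°

Γ = (Z_L − Z_0)/(Z_L + Z_0) = (40 − j53)/(140 − j53)
|Γ| = 66.4/150 = 0.444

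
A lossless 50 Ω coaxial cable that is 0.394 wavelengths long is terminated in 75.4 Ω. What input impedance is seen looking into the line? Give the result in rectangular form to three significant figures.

Z_in ≈ 50.7 + j20.8 Ω

βl = 2π × 0.394 = 142°
tan(βl) = tan(142°) = -0.786
Z_in = Z_0·(Z_L + jZ_0·tanβl)/(Z_0 + jZ_L·tanβl)
     = 50·(75.4 − j39.3)/(50 − j59.2)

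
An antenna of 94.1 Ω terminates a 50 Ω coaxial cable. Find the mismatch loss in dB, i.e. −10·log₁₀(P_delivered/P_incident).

Γ = (94.1 − 50)/(94.1 + 50) = 0.306
|Γ|² = 0.0937, so P_del/P_inc = 1 − |Γ|² = 0.906
ML = −10·log₁₀(1 − |Γ|²)

mismatch loss ≈ 0.427 dB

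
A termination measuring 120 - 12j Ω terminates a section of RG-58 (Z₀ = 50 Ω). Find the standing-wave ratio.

VSWR ≈ 2.43

Γ = (Z_L − Z_0)/(Z_L + Z_0) = (70 − j12)/(170 − j12)
|Γ| = 71/170 = 0.417
VSWR = (1 + |Γ|)/(1 − |Γ|) = 1.42/0.583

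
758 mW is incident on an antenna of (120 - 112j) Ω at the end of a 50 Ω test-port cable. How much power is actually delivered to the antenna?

P_delivered ≈ 439 mW

|Γ| = |(70 − j112)/(170 − j112)| = 0.649
|Γ|² = 0.421
P_refl = |Γ|²·P_inc = 319 mW, P_del = (1 − |Γ|²)·P_inc = 439 mW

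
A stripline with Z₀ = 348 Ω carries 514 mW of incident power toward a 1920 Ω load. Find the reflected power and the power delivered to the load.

P_reflected ≈ 247 mW; P_delivered ≈ 267 mW

Γ = (1920 − 348)/(1920 + 348) = 0.693
|Γ|² = 0.48
P_refl = |Γ|²·P_inc = 247 mW, P_del = (1 − |Γ|²)·P_inc = 267 mW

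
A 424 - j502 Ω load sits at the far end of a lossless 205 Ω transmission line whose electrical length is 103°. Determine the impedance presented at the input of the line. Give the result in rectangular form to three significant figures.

tan(βl) = tan(103°) = -4.33
Z_in = Z_0·(Z_L + jZ_0·tanβl)/(Z_0 + jZ_L·tanβl)
     = 205·(424 − j1390)/(-1970 − j1840)

Z_in ≈ 48.6 + j99.4 Ω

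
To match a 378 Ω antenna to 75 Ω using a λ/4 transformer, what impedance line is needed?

Z_qwt ≈ 168 Ω

Z_qwt = √(Z_0·R_L) = √(75 × 378) = √28350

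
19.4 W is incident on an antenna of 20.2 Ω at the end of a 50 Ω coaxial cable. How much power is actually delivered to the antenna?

Γ = (20.2 − 50)/(20.2 + 50) = -0.425
|Γ|² = 0.18
P_refl = |Γ|²·P_inc = 3.5 W, P_del = (1 − |Γ|²)·P_inc = 15.9 W

P_delivered ≈ 15.9 W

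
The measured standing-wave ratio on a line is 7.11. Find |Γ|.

|Γ| ≈ 0.753

|Γ| = (S − 1)/(S + 1) = (7.11 − 1)/(7.11 + 1) = 6.11/8.11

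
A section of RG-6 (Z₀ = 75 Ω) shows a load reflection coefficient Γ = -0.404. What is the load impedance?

Z_L ≈ 31.8 Ω

Z_L = Z_0·(1 + Γ)/(1 − Γ) = 75·(0.596)/(1.4)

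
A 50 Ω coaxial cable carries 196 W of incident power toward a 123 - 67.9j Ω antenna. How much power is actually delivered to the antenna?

|Γ| = |(73 − j67.9)/(173 − j67.9)| = 0.536
|Γ|² = 0.288
P_refl = |Γ|²·P_inc = 56.4 W, P_del = (1 − |Γ|²)·P_inc = 140 W

P_delivered ≈ 140 W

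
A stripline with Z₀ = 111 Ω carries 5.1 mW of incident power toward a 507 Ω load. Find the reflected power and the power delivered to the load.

P_reflected ≈ 2.09 mW; P_delivered ≈ 3.01 mW

Γ = (507 − 111)/(507 + 111) = 0.641
|Γ|² = 0.411
P_refl = |Γ|²·P_inc = 2.09 mW, P_del = (1 − |Γ|²)·P_inc = 3.01 mW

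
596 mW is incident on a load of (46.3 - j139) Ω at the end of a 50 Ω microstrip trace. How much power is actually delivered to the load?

P_delivered ≈ 193 mW

|Γ| = |(-3.7 − j139)/(96.3 − j139)| = 0.822
|Γ|² = 0.676
P_refl = |Γ|²·P_inc = 403 mW, P_del = (1 − |Γ|²)·P_inc = 193 mW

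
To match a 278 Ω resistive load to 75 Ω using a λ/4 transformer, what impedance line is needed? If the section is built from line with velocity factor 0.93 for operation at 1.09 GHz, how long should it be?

Z_qwt = √(Z_0·R_L) = √(75 × 278) = √20850
λ = 0.93·c/f = 0.256 m, so l = λ/4 = 0.064 m

Z_qwt ≈ 144 Ω; length ≈ 6.4 cm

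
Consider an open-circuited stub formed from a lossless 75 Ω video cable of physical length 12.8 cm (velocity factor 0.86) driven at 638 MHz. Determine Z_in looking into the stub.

Z_in ≈ +j33.3 Ω

λ = v/f = 0.86·c / 638 MHz = 0.404 m
βl = 2π·l/λ = 2π × 0.317 = 114°
tan(βl) = -2.25
For an open-circuited stub, Z_in = −jZ_0·cot(βl) = −jZ_0/tan(βl)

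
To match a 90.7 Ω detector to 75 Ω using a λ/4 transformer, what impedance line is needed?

Z_qwt = √(Z_0·R_L) = √(75 × 90.7) = √6802

Z_qwt ≈ 82.5 Ω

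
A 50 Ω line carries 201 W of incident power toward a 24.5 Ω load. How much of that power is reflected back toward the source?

Γ = (24.5 − 50)/(24.5 + 50) = -0.342
|Γ|² = 0.117
P_refl = |Γ|²·P_inc = 23.5 W, P_del = (1 − |Γ|²)·P_inc = 177 W

P_reflected ≈ 23.5 W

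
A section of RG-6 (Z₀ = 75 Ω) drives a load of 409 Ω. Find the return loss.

RL ≈ 3.22 dB

Γ = (409 − 75)/(409 + 75) = 0.69
RL = −20·log₁₀|Γ| = −20·log₁₀(0.69)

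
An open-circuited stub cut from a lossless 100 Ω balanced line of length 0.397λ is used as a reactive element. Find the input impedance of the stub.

βl = 2π × 0.397 = 143°
tan(βl) = -0.756
For an open-circuited stub, Z_in = −jZ_0·cot(βl) = −jZ_0/tan(βl)

Z_in ≈ +j132 Ω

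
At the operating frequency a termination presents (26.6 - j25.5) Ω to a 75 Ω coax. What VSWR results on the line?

VSWR ≈ 3.19

Γ = (Z_L − Z_0)/(Z_L + Z_0) = (-48.4 − j25.5)/(101.6 − j25.5)
|Γ| = 54.7/105 = 0.522
VSWR = (1 + |Γ|)/(1 − |Γ|) = 1.52/0.478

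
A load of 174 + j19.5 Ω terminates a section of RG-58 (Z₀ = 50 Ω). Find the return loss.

Γ = (124 + j19.5)/(224 + j19.5), |Γ| = 0.558
RL = −20·log₁₀|Γ| = −20·log₁₀(0.558)

RL ≈ 5.06 dB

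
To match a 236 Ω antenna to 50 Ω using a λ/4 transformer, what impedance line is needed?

Z_qwt = √(Z_0·R_L) = √(50 × 236) = √11800

Z_qwt ≈ 109 Ω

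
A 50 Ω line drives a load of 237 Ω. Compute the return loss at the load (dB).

RL ≈ 3.72 dB

Γ = (237 − 50)/(237 + 50) = 0.652
RL = −20·log₁₀|Γ| = −20·log₁₀(0.652)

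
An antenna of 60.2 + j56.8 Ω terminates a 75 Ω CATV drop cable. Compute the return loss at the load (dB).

RL ≈ 7.95 dB

Γ = (-14.8 + j56.8)/(135.2 + j56.8), |Γ| = 0.4
RL = −20·log₁₀|Γ| = −20·log₁₀(0.4)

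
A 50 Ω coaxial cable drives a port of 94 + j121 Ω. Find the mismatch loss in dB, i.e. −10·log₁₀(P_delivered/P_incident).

Γ = (44 + j121)/(144 + j121), |Γ| = 0.685
|Γ|² = 0.469, so P_del/P_inc = 1 − |Γ|² = 0.531
ML = −10·log₁₀(1 − |Γ|²)

mismatch loss ≈ 2.75 dB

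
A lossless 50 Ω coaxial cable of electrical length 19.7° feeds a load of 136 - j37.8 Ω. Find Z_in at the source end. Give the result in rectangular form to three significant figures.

Z_in ≈ 59.9 − j61.5 Ω

tan(βl) = tan(19.7°) = 0.358
Z_in = Z_0·(Z_L + jZ_0·tanβl)/(Z_0 + jZ_L·tanβl)
     = 50·(136 − j19.9)/(63.5 + j48.7)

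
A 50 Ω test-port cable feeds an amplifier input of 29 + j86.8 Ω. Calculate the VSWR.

VSWR ≈ 7.36

Γ = (Z_L − Z_0)/(Z_L + Z_0) = (-21 + j86.8)/(79 + j86.8)
|Γ| = 89.3/117 = 0.761
VSWR = (1 + |Γ|)/(1 − |Γ|) = 1.76/0.239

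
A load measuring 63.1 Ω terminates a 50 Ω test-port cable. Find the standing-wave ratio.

VSWR ≈ 1.26

Γ = (63.1 − 50)/(63.1 + 50) = 0.116
VSWR = (1 + 0.116)/(1 − 0.116)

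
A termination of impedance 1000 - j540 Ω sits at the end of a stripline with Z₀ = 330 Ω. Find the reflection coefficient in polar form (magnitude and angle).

Γ = (Z_L − Z_0)/(Z_L + Z_0) = (670 − j540)/(1330 − j540)
|Γ| = 861/1440 = 0.599

Γ ≈ 0.599 ∠ -16.8°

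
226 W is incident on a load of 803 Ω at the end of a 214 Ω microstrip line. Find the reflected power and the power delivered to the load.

P_reflected ≈ 75.8 W; P_delivered ≈ 150 W

Γ = (803 − 214)/(803 + 214) = 0.579
|Γ|² = 0.335
P_refl = |Γ|²·P_inc = 75.8 W, P_del = (1 − |Γ|²)·P_inc = 150 W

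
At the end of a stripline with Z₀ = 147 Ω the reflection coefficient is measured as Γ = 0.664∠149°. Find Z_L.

Z_L ≈ 31.9 + j39 Ω

Z_L = Z_0·(1 + Γ)/(1 − Γ) = 147·(0.431 + j0.342)/(1.57 − j0.342)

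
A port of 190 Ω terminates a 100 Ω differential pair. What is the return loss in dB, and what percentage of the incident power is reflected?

RL ≈ 10.2 dB; 9.63% of incident power reflected

Γ = (190 − 100)/(190 + 100) = 0.31
RL = −20·log₁₀(0.31) = 10.2 dB
P_refl/P_inc = |Γ|² = 0.0963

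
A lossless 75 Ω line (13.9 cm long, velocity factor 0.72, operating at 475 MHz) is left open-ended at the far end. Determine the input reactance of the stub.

λ = v/f = 0.72·c / 475 MHz = 0.455 m
βl = 2π·l/λ = 2π × 0.306 = 110°
tan(βl) = -2.74
For an open-ended stub, Z_in = −jZ_0·cot(βl) = −jZ_0/tan(βl)

X_in ≈ 27.4 Ω (inductive)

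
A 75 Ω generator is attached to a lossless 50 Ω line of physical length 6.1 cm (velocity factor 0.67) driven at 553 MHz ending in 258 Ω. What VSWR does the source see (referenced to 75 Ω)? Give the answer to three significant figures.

VSWR ≈ 6.71

λ = v/f = 0.67·c / 553 MHz = 0.363 m
βl = 2π·l/λ = 2π × 0.168 = 60.4°
tan(βl) = 1.76
Z_in = Z_0·(Z_L + jZ_0·tanβl)/(Z_0 + jZ_L·tanβl) = 12.7 − j27 Ω
Γ_s = (Z_in − Z_s)/(Z_in + Z_s) = (-62.3 − j27)/(87.7 − j27), |Γ_s| = 0.741
VSWR = (1 + |Γ_s|)/(1 − |Γ_s|)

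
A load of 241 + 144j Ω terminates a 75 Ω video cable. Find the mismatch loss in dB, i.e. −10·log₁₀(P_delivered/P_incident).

Γ = (166 + j144)/(316 + j144), |Γ| = 0.633
|Γ|² = 0.4, so P_del/P_inc = 1 − |Γ|² = 0.6
ML = −10·log₁₀(1 − |Γ|²)

mismatch loss ≈ 2.22 dB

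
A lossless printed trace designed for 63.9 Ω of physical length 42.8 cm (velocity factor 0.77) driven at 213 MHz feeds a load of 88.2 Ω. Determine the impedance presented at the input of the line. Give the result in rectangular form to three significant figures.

λ = v/f = 0.77·c / 213 MHz = 1.08 m
βl = 2π·l/λ = 2π × 0.395 = 142°
tan(βl) = tan(142°) = -0.779
Z_in = Z_0·(Z_L + jZ_0·tanβl)/(Z_0 + jZ_L·tanβl)
     = 63.9·(88.2 − j49.8)/(63.9 − j68.7)

Z_in ≈ 65.7 + j20.9 Ω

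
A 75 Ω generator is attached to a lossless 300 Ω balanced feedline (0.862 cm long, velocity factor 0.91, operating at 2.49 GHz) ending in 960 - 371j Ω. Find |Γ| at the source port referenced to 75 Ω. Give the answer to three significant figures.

|Γ| ≈ 0.828

λ = v/f = 0.91·c / 2.49 GHz = 0.11 m
βl = 2π·l/λ = 2π × 0.0786 = 28.3°
tan(βl) = 0.539
Z_in = Z_0·(Z_L + jZ_0·tanβl)/(Z_0 + jZ_L·tanβl) = 216 − j349 Ω
Γ_s = (Z_in − Z_s)/(Z_in + Z_s) = (141 − j349)/(291 − j349), |Γ_s| = 0.828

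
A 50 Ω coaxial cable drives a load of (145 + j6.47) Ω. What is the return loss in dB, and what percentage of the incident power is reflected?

Γ = (95 + j6.47)/(195 + j6.47), |Γ| = 0.488
RL = −20·log₁₀(0.488) = 6.23 dB
P_refl/P_inc = |Γ|² = 0.238

RL ≈ 6.23 dB; 23.8% of incident power reflected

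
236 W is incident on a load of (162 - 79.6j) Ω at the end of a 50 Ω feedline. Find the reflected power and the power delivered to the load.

P_reflected ≈ 86.9 W; P_delivered ≈ 149 W

|Γ| = |(112 − j79.6)/(212 − j79.6)| = 0.607
|Γ|² = 0.368
P_refl = |Γ|²·P_inc = 86.9 W, P_del = (1 − |Γ|²)·P_inc = 149 W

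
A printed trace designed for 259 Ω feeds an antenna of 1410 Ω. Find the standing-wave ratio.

VSWR ≈ 5.44

Γ = (1410 − 259)/(1410 + 259) = 0.69
VSWR = (1 + 0.69)/(1 − 0.69)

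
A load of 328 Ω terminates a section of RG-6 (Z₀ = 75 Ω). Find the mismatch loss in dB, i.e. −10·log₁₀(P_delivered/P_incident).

Γ = (328 − 75)/(328 + 75) = 0.628
|Γ|² = 0.394, so P_del/P_inc = 1 − |Γ|² = 0.606
ML = −10·log₁₀(1 − |Γ|²)

mismatch loss ≈ 2.18 dB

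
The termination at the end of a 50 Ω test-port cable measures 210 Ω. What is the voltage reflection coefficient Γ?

Γ = 0.615

Γ = (Z_L − Z_0)/(Z_L + Z_0) = (210 − 50)/(210 + 50) = 160/260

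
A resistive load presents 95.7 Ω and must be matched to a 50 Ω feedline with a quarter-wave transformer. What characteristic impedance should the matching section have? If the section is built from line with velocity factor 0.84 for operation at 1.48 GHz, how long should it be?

Z_qwt ≈ 69.2 Ω; length ≈ 4.26 cm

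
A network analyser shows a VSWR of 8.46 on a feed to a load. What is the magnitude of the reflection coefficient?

|Γ| = (S − 1)/(S + 1) = (8.46 − 1)/(8.46 + 1) = 7.46/9.46

|Γ| ≈ 0.789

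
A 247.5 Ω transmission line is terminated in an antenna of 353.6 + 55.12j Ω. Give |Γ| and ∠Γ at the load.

Γ = (Z_L − Z_0)/(Z_L + Z_0) = (106.1 + j55.12)/(601.1 + j55.12)
|Γ| = 120/604 = 0.198

Γ ≈ 0.198 ∠ 22.2°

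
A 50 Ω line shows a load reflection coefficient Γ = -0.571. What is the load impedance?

Z_L = Z_0·(1 + Γ)/(1 − Γ) = 50·(0.429)/(1.57)

Z_L ≈ 13.7 Ω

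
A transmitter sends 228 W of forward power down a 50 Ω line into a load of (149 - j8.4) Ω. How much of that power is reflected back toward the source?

|Γ| = |(99 − j8.4)/(199 − j8.4)| = 0.499
|Γ|² = 0.249
P_refl = |Γ|²·P_inc = 56.7 W, P_del = (1 − |Γ|²)·P_inc = 171 W

P_reflected ≈ 56.7 W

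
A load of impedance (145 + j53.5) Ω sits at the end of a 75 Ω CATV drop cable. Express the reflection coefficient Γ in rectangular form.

Γ = (Z_L − Z_0)/(Z_L + Z_0) = (70 + j53.5)/(220 + j53.5)

Γ ≈ 0.356 + j0.157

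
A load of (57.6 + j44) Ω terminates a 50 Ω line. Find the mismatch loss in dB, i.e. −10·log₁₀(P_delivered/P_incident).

mismatch loss ≈ 0.693 dB

Γ = (7.6 + j44)/(107.6 + j44), |Γ| = 0.384
|Γ|² = 0.148, so P_del/P_inc = 1 − |Γ|² = 0.852
ML = −10·log₁₀(1 − |Γ|²)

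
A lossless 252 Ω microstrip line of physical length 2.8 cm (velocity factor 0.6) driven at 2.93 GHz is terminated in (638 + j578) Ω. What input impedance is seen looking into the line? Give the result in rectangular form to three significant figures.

λ = v/f = 0.6·c / 2.93 GHz = 0.0614 m
βl = 2π·l/λ = 2π × 0.456 = 164°
tan(βl) = tan(164°) = -0.285
Z_in = Z_0·(Z_L + jZ_0·tanβl)/(Z_0 + jZ_L·tanβl)
     = 252·(638 + j506)/(417 − j182)

Z_in ≈ 212 + j398 Ω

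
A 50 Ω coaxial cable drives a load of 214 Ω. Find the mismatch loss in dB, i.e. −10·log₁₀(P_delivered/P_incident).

mismatch loss ≈ 2.12 dB

Γ = (214 − 50)/(214 + 50) = 0.621
|Γ|² = 0.386, so P_del/P_inc = 1 − |Γ|² = 0.614
ML = −10·log₁₀(1 − |Γ|²)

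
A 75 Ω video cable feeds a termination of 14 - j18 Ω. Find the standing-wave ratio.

Γ = (Z_L − Z_0)/(Z_L + Z_0) = (-61 − j18)/(89 − j18)
|Γ| = 63.6/90.8 = 0.7
VSWR = (1 + |Γ|)/(1 − |Γ|) = 1.7/0.3

VSWR ≈ 5.68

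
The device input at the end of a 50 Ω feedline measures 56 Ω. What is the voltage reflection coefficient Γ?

Γ = 0.0566

Γ = (Z_L − Z_0)/(Z_L + Z_0) = (56 − 50)/(56 + 50) = 6/106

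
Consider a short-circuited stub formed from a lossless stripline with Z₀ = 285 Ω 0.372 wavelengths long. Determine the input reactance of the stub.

X_in ≈ -296 Ω (capacitive)

βl = 2π × 0.372 = 134°
tan(βl) = -1.04
For a short-circuited stub, Z_in = jZ_0·tan(βl)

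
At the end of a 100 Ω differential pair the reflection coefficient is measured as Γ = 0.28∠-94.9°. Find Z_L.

Z_L = Z_0·(1 + Γ)/(1 − Γ) = 100·(0.976 − j0.279)/(1.02 + j0.279)

Z_L ≈ 81.8 − j49.5 Ω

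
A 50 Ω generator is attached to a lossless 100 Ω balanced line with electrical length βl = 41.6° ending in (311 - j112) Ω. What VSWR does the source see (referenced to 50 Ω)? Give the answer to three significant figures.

VSWR ≈ 4.31

tan(βl) = 0.888
Z_in = Z_0·(Z_L + jZ_0·tanβl)/(Z_0 + jZ_L·tanβl) = 47.9 − j78 Ω
Γ_s = (Z_in − Z_s)/(Z_in + Z_s) = (-2.06 − j78)/(97.9 − j78), |Γ_s| = 0.623
VSWR = (1 + |Γ_s|)/(1 − |Γ_s|)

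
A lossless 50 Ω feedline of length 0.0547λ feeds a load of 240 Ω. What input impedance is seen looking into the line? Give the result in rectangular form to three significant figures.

βl = 2π × 0.0547 = 19.7°
tan(βl) = tan(19.7°) = 0.358
Z_in = Z_0·(Z_L + jZ_0·tanβl)/(Z_0 + jZ_L·tanβl)
     = 50·(240 + j17.9)/(50 + j85.9)

Z_in ≈ 68.5 − j99.8 Ω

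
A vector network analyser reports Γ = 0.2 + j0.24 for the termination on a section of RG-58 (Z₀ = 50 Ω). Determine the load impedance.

Z_L = Z_0·(1 + Γ)/(1 − Γ) = 50·(1.2 + j0.24)/(0.8 − j0.24)

Z_L ≈ 64.7 + j34.4 Ω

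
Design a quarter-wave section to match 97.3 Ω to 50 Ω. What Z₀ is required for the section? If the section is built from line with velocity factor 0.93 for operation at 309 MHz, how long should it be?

Z_qwt = √(Z_0·R_L) = √(50 × 97.3) = √4865
λ = 0.93·c/f = 0.903 m, so l = λ/4 = 0.226 m

Z_qwt ≈ 69.7 Ω; length ≈ 22.6 cm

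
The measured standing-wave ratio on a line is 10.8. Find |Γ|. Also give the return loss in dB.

|Γ| = (S − 1)/(S + 1) = (10.8 − 1)/(10.8 + 1) = 9.8/11.8
RL = −20·log₁₀|Γ| = −20·log₁₀(0.831)

|Γ| ≈ 0.831; return loss ≈ 1.61 dB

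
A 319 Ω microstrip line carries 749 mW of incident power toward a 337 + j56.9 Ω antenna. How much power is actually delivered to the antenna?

|Γ| = |(18 + j56.9)/(656 + j56.9)| = 0.0906
|Γ|² = 0.00821
P_refl = |Γ|²·P_inc = 6.15 mW, P_del = (1 − |Γ|²)·P_inc = 743 mW

P_delivered ≈ 743 mW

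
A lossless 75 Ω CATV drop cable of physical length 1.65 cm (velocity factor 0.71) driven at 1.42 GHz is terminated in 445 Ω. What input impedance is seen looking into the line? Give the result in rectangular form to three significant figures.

λ = v/f = 0.71·c / 1.42 GHz = 0.15 m
βl = 2π·l/λ = 2π × 0.11 = 39.6°
tan(βl) = tan(39.6°) = 0.827
Z_in = Z_0·(Z_L + jZ_0·tanβl)/(Z_0 + jZ_L·tanβl)
     = 75·(445 + j62)/(75 + j368)

Z_in ≈ 29.9 − j84.6 Ω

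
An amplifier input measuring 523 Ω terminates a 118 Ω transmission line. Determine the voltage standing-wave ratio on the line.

VSWR ≈ 4.43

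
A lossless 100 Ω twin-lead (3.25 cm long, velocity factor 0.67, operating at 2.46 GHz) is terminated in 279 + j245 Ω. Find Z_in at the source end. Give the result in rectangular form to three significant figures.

Z_in ≈ 35.1 + j86 Ω

λ = v/f = 0.67·c / 2.46 GHz = 0.0817 m
βl = 2π·l/λ = 2π × 0.398 = 143°
tan(βl) = tan(143°) = -0.748
Z_in = Z_0·(Z_L + jZ_0·tanβl)/(Z_0 + jZ_L·tanβl)
     = 100·(279 + j170)/(283 − j209)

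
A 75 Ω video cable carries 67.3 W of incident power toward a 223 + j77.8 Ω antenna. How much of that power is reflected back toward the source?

P_reflected ≈ 19.8 W

|Γ| = |(148 + j77.8)/(298 + j77.8)| = 0.543
|Γ|² = 0.295
P_refl = |Γ|²·P_inc = 19.8 W, P_del = (1 − |Γ|²)·P_inc = 47.5 W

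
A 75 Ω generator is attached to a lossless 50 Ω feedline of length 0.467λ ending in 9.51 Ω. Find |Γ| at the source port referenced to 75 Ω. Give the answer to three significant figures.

βl = 2π × 0.467 = 168°
tan(βl) = -0.21
Z_in = Z_0·(Z_L + jZ_0·tanβl)/(Z_0 + jZ_L·tanβl) = 9.91 − j10.1 Ω
Γ_s = (Z_in − Z_s)/(Z_in + Z_s) = (-65.1 − j10.1)/(84.9 − j10.1), |Γ_s| = 0.77

|Γ| ≈ 0.77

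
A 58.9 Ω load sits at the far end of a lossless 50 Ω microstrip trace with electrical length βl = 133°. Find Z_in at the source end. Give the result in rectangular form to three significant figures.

tan(βl) = tan(133°) = -1.07
Z_in = Z_0·(Z_L + jZ_0·tanβl)/(Z_0 + jZ_L·tanβl)
     = 50·(58.9 − j53.6)/(50 − j63.2)

Z_in ≈ 48.8 + j8.01 Ω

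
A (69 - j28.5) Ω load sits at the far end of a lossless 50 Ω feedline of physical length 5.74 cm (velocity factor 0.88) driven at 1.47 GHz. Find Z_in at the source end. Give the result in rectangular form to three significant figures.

Z_in ≈ 43.9 + j26.6 Ω

λ = v/f = 0.88·c / 1.47 GHz = 0.18 m
βl = 2π·l/λ = 2π × 0.32 = 115°
tan(βl) = tan(115°) = -2.14
Z_in = Z_0·(Z_L + jZ_0·tanβl)/(Z_0 + jZ_L·tanβl)
     = 50·(69 − j135)/(-10.9 − j148)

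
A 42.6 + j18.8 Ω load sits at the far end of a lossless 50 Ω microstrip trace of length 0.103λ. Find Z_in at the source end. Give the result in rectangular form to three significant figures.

βl = 2π × 0.103 = 37.1°
tan(βl) = tan(37.1°) = 0.756
Z_in = Z_0·(Z_L + jZ_0·tanβl)/(Z_0 + jZ_L·tanβl)
     = 50·(42.6 + j56.6)/(35.8 + j32.2)

Z_in ≈ 72.2 + j14.1 Ω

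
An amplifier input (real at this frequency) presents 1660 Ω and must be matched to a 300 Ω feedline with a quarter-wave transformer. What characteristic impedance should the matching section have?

Z_qwt = √(Z_0·R_L) = √(300 × 1660) = √498000

Z_qwt ≈ 706 Ω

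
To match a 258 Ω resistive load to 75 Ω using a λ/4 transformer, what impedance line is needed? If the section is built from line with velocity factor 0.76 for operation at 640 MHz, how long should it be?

Z_qwt = √(Z_0·R_L) = √(75 × 258) = √19350
λ = 0.76·c/f = 0.356 m, so l = λ/4 = 0.0891 m

Z_qwt ≈ 139 Ω; length ≈ 8.91 cm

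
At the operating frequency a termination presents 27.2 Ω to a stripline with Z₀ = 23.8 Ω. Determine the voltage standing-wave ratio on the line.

For a purely resistive load, VSWR = R_L/Z_0 or Z_0/R_L (whichever > 1) = 27.2/23.8

VSWR ≈ 1.14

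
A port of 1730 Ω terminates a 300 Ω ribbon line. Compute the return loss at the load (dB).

Γ = (1730 − 300)/(1730 + 300) = 0.704
RL = −20·log₁₀|Γ| = −20·log₁₀(0.704)

RL ≈ 3.04 dB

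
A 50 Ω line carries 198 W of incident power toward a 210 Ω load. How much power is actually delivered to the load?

Γ = (210 − 50)/(210 + 50) = 0.615
|Γ|² = 0.379
P_refl = |Γ|²·P_inc = 75 W, P_del = (1 − |Γ|²)·P_inc = 123 W

P_delivered ≈ 123 W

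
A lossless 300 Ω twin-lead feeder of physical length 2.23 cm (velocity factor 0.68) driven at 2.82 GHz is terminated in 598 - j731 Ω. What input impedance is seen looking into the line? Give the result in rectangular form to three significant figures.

λ = v/f = 0.68·c / 2.82 GHz = 0.0723 m
βl = 2π·l/λ = 2π × 0.308 = 111°
tan(βl) = tan(111°) = -2.61
Z_in = Z_0·(Z_L + jZ_0·tanβl)/(Z_0 + jZ_L·tanβl)
     = 300·(598 − j1510)/(-1610 − j1560)

Z_in ≈ 83.8 + j201 Ω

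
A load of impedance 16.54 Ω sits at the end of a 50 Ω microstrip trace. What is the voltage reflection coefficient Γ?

Γ = -0.503

Γ = (Z_L − Z_0)/(Z_L + Z_0) = (16.54 − 50)/(16.54 + 50) = -33.46/66.54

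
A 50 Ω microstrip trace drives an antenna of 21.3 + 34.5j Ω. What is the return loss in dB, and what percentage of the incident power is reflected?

RL ≈ 4.93 dB; 32.1% of incident power reflected

Γ = (-28.7 + j34.5)/(71.3 + j34.5), |Γ| = 0.567
RL = −20·log₁₀(0.567) = 4.93 dB
P_refl/P_inc = |Γ|² = 0.321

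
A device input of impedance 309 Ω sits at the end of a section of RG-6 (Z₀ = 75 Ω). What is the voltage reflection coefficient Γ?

Γ = 0.609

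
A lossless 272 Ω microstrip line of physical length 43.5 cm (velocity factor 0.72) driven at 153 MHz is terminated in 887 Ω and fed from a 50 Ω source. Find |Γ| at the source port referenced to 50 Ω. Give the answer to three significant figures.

|Γ| ≈ 0.6

λ = v/f = 0.72·c / 153 MHz = 1.41 m
βl = 2π·l/λ = 2π × 0.308 = 111°
tan(βl) = -2.62
Z_in = Z_0·(Z_L + jZ_0·tanβl)/(Z_0 + jZ_L·tanβl) = 94.3 + j92.9 Ω
Γ_s = (Z_in − Z_s)/(Z_in + Z_s) = (44.3 + j92.9)/(144 + j92.9), |Γ_s| = 0.6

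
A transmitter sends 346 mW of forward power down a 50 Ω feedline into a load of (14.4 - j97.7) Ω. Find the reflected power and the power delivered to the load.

P_reflected ≈ 273 mW; P_delivered ≈ 72.8 mW

|Γ| = |(-35.6 − j97.7)/(64.4 − j97.7)| = 0.889
|Γ|² = 0.79
P_refl = |Γ|²·P_inc = 273 mW, P_del = (1 − |Γ|²)·P_inc = 72.8 mW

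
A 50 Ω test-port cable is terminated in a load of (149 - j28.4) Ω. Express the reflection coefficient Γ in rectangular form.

Γ ≈ 0.508 − j0.0703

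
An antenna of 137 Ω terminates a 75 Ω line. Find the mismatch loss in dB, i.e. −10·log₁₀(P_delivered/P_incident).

mismatch loss ≈ 0.388 dB

Γ = (137 − 75)/(137 + 75) = 0.292
|Γ|² = 0.0855, so P_del/P_inc = 1 − |Γ|² = 0.914
ML = −10·log₁₀(1 − |Γ|²)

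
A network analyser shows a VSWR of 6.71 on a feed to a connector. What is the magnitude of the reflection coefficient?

|Γ| = (S − 1)/(S + 1) = (6.71 − 1)/(6.71 + 1) = 5.71/7.71

|Γ| ≈ 0.741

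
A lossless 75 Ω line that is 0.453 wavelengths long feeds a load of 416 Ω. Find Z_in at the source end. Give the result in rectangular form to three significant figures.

βl = 2π × 0.453 = 163°
tan(βl) = tan(163°) = -0.304
Z_in = Z_0·(Z_L + jZ_0·tanβl)/(Z_0 + jZ_L·tanβl)
     = 75·(416 − j22.8)/(75 − j127)

Z_in ≈ 118 + j177 Ω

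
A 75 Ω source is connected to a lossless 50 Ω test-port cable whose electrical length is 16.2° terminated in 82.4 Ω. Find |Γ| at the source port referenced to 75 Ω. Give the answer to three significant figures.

tan(βl) = 0.291
Z_in = Z_0·(Z_L + jZ_0·tanβl)/(Z_0 + jZ_L·tanβl) = 72.7 − j20.3 Ω
Γ_s = (Z_in − Z_s)/(Z_in + Z_s) = (-2.31 − j20.3)/(148 − j20.3), |Γ_s| = 0.137

|Γ| ≈ 0.137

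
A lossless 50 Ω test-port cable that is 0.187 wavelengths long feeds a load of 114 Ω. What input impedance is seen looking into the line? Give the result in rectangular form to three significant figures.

βl = 2π × 0.187 = 67.3°
tan(βl) = tan(67.3°) = 2.39
Z_in = Z_0·(Z_L + jZ_0·tanβl)/(Z_0 + jZ_L·tanβl)
     = 50·(114 + j120)/(50 + j273)

Z_in ≈ 24.9 − j16.3 Ω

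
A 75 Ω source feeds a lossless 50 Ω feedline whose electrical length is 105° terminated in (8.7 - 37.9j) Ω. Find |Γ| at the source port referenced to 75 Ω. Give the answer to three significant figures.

tan(βl) = -3.73
Z_in = Z_0·(Z_L + jZ_0·tanβl)/(Z_0 + jZ_L·tanβl) = 34.5 + j111 Ω
Γ_s = (Z_in − Z_s)/(Z_in + Z_s) = (-40.5 + j111)/(109 + j111), |Γ_s| = 0.757

|Γ| ≈ 0.757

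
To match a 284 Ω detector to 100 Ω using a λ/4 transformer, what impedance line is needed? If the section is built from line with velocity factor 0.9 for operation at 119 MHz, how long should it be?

Z_qwt = √(Z_0·R_L) = √(100 × 284) = √28400
λ = 0.9·c/f = 2.27 m, so l = λ/4 = 0.567 m

Z_qwt ≈ 169 Ω; length ≈ 56.7 cm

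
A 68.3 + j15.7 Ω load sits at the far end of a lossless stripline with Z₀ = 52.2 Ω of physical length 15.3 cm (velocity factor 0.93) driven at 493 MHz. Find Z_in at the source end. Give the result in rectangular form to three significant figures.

Z_in ≈ 36.6 − j5.3 Ω

λ = v/f = 0.93·c / 493 MHz = 0.566 m
βl = 2π·l/λ = 2π × 0.27 = 97.3°
tan(βl) = tan(97.3°) = -7.78
Z_in = Z_0·(Z_L + jZ_0·tanβl)/(Z_0 + jZ_L·tanβl)
     = 52.2·(68.3 − j390)/(174 − j531)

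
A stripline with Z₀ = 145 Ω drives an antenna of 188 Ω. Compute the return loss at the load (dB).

RL ≈ 17.8 dB

Γ = (188 − 145)/(188 + 145) = 0.129
RL = −20·log₁₀|Γ| = −20·log₁₀(0.129)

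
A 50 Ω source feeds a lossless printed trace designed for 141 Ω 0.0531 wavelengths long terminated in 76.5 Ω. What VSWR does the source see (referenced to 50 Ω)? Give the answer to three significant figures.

VSWR ≈ 2.04

βl = 2π × 0.0531 = 19.1°
tan(βl) = 0.347
Z_in = Z_0·(Z_L + jZ_0·tanβl)/(Z_0 + jZ_L·tanβl) = 82.8 + j33.3 Ω
Γ_s = (Z_in − Z_s)/(Z_in + Z_s) = (32.8 + j33.3)/(133 + j33.3), |Γ_s| = 0.341
VSWR = (1 + |Γ_s|)/(1 − |Γ_s|)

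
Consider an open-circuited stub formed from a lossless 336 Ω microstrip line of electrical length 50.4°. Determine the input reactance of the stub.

X_in ≈ -278 Ω (capacitive)

tan(βl) = 1.21
For an open-circuited stub, Z_in = −jZ_0·cot(βl) = −jZ_0/tan(βl)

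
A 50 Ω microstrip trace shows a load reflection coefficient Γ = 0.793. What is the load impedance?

Z_L = Z_0·(1 + Γ)/(1 − Γ) = 50·(1.79)/(0.207)

Z_L ≈ 433 Ω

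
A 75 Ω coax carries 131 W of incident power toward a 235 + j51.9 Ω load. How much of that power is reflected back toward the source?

P_reflected ≈ 37.5 W

|Γ| = |(160 + j51.9)/(310 + j51.9)| = 0.535
|Γ|² = 0.286
P_refl = |Γ|²·P_inc = 37.5 W, P_del = (1 − |Γ|²)·P_inc = 93.5 W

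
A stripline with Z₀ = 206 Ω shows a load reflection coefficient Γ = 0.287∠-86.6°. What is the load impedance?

Z_L = Z_0·(1 + Γ)/(1 − Γ) = 206·(1.02 − j0.286)/(0.983 + j0.286)

Z_L ≈ 180 − j113 Ω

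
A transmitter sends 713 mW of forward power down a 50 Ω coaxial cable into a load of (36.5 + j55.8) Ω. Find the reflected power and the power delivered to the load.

|Γ| = |(-13.5 + j55.8)/(86.5 + j55.8)| = 0.558
|Γ|² = 0.311
P_refl = |Γ|²·P_inc = 222 mW, P_del = (1 − |Γ|²)·P_inc = 491 mW

P_reflected ≈ 222 mW; P_delivered ≈ 491 mW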